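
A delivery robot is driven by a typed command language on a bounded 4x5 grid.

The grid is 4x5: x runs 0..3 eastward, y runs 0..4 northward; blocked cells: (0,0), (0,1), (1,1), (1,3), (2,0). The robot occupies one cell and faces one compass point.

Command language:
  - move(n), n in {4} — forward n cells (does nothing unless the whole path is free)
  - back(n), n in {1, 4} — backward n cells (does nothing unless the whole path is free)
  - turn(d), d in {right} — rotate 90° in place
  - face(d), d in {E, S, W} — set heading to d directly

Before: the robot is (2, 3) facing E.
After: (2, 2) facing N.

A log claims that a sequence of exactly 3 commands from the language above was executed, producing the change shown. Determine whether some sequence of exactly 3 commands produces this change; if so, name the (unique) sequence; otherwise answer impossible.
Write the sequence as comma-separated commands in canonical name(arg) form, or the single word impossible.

face(W), turn(right), back(1)

key: cell and facing (now N) both changed — the 3 commands mix motion and turning
begin: (2, 3) facing E
t=1 face(W) ⇒ (2, 3) facing W
t=2 turn(right) ⇒ (2, 3) facing N
t=3 back(1) ⇒ (2, 2) facing N
all 343 alternatives checked — unique.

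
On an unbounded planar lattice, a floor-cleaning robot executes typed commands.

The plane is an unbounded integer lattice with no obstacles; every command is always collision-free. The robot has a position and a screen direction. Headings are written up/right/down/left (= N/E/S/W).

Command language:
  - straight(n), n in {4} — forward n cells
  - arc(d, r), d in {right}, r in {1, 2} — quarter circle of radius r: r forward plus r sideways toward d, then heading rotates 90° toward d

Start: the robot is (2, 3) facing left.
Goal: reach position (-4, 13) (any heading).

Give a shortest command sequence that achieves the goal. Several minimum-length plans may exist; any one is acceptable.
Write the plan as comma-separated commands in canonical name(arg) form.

straight(4), arc(right, 2), straight(4), straight(4)

from: (2, 3) facing left
1. straight(4) → (-2, 3) facing left
2. arc(right, 2) → (-4, 5) facing up
3. straight(4) → (-4, 9) facing up
4. straight(4) → (-4, 13) facing up
nothing shorter than 4 reaches the goal.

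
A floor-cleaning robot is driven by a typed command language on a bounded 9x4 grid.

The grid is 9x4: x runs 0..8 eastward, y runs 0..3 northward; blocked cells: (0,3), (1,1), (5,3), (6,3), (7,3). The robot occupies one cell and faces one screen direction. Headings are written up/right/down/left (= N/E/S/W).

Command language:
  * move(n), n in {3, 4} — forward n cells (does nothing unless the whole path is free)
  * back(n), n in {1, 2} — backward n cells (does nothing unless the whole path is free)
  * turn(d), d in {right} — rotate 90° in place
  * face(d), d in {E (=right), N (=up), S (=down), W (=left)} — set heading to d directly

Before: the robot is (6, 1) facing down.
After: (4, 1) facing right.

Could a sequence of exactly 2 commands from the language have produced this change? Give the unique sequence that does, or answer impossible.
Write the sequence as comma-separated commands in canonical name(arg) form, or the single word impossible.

face(E), back(2)

key: position moved to (4,1) AND the heading swung to E — translation plus rotation needed
initial: (6, 1) facing down
step 1 (face(E)): (6, 1) facing right
step 2 (back(2)): (4, 1) facing right
all 81 alternatives checked — unique.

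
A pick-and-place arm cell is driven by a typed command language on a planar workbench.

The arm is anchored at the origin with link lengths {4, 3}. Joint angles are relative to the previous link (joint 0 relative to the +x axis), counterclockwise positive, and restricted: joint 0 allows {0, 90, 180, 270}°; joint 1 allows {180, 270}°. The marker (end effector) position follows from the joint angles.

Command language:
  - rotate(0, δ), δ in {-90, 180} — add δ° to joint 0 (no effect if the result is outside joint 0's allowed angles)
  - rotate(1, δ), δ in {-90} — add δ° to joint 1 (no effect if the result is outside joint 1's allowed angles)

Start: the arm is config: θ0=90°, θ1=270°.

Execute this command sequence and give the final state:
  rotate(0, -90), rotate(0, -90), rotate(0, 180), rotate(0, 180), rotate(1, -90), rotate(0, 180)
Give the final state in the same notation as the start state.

config: θ0=90°, θ1=180°

start: config: θ0=90°, θ1=270°
t=1 rotate(0, -90) ⇒ config: θ0=0°, θ1=270°
t=2 rotate(0, -90) ⇒ config: θ0=270°, θ1=270°
t=3 rotate(0, 180) ⇒ config: θ0=90°, θ1=270°
t=4 rotate(0, 180) ⇒ config: θ0=270°, θ1=270°
t=5 rotate(1, -90) ⇒ config: θ0=270°, θ1=180°
t=6 rotate(0, 180) ⇒ config: θ0=90°, θ1=180°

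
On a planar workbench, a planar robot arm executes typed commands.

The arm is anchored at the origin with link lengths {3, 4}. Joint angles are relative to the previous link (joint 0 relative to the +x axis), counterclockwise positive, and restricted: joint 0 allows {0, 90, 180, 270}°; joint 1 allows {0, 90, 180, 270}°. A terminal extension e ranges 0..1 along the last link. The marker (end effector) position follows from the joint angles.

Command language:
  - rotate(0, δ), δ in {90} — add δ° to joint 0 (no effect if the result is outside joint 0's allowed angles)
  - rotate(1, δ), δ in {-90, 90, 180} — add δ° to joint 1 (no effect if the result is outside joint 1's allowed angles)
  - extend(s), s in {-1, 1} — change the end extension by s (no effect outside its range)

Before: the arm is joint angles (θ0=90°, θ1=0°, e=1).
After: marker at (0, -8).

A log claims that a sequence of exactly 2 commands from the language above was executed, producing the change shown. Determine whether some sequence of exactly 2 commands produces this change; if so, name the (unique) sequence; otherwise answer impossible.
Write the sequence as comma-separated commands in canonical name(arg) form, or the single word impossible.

initial: joint angles (θ0=90°, θ1=0°, e=1)
1. rotate(0, 90) → joint angles (θ0=180°, θ1=0°, e=1)
2. rotate(0, 90) → joint angles (θ0=270°, θ1=0°, e=1)
uniquely the one of 36 2-step routes that fits.

rotate(0, 90), rotate(0, 90)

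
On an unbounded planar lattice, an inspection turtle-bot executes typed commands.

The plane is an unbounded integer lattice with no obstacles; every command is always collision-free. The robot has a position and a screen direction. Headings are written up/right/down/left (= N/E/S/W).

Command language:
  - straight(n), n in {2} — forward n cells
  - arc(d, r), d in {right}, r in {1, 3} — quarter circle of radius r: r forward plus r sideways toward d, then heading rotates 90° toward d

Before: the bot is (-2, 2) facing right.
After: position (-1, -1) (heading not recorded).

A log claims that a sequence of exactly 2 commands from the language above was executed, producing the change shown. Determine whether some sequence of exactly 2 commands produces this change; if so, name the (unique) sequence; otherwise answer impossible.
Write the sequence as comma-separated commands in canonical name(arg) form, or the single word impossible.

arc(right, 1), straight(2)

key: running straight(2) before arc(right, 1) would end elsewhere — order is forced
begin: (-2, 2) facing right
[1] after arc(right, 1): (-1, 1) facing down
[2] after straight(2): (-1, -1) facing down
uniquely the one of 9 2-step routes that fits.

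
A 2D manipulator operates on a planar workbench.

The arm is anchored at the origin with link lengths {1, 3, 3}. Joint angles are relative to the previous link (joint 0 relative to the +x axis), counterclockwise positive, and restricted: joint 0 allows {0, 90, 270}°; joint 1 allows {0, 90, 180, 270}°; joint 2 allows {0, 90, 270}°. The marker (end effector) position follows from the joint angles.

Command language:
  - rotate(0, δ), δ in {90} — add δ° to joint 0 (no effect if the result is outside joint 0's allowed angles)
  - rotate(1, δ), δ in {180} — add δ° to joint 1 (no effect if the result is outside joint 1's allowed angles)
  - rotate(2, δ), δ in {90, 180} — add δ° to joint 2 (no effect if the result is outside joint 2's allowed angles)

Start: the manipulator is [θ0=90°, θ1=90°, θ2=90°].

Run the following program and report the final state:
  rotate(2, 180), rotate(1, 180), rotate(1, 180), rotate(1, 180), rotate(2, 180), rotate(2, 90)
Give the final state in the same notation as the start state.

initial: [θ0=90°, θ1=90°, θ2=90°]
1. rotate(2, 180) → [θ0=90°, θ1=90°, θ2=270°]
2. rotate(1, 180) → [θ0=90°, θ1=270°, θ2=270°]
3. rotate(1, 180) → [θ0=90°, θ1=90°, θ2=270°]
4. rotate(1, 180) → [θ0=90°, θ1=270°, θ2=270°]
5. rotate(2, 180) → [θ0=90°, θ1=270°, θ2=90°]
6. rotate(2, 90) → [θ0=90°, θ1=270°, θ2=90°]

[θ0=90°, θ1=270°, θ2=90°]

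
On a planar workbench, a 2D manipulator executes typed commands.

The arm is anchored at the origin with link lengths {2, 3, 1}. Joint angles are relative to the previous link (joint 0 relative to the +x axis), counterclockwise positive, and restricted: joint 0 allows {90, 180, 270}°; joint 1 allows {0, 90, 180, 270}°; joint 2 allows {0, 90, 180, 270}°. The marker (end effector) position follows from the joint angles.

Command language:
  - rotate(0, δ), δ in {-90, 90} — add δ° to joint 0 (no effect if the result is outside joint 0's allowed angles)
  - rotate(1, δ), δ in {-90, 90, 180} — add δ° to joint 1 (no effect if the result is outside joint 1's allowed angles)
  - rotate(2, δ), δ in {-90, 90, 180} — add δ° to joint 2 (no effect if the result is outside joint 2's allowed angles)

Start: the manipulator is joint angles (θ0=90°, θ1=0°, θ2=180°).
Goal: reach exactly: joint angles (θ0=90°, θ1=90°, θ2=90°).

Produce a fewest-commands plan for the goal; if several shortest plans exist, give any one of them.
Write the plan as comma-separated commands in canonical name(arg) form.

rotate(1, 90), rotate(2, -90)

begin: joint angles (θ0=90°, θ1=0°, θ2=180°)
t=1 rotate(1, 90) ⇒ joint angles (θ0=90°, θ1=90°, θ2=180°)
t=2 rotate(2, -90) ⇒ joint angles (θ0=90°, θ1=90°, θ2=90°)
minimal: 2 command(s), checked below 2.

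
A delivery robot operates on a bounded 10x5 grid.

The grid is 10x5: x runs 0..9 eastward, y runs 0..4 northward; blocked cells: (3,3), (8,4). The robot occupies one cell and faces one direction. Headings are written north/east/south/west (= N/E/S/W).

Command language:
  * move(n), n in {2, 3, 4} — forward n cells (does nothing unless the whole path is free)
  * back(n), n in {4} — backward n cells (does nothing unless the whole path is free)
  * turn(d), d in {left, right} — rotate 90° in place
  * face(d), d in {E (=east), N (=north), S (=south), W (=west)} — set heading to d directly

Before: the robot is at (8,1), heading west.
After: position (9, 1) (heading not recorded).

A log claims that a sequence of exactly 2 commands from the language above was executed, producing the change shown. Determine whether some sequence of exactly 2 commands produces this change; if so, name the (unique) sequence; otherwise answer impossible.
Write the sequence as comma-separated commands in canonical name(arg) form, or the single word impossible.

move(3), back(4)

key: order matters: swapping move(3) and back(4) lands elsewhere
t0: at (8,1), heading west
t=1 move(3) ⇒ at (5,1), heading west
t=2 back(4) ⇒ at (9,1), heading west
all 100 alternatives checked — unique.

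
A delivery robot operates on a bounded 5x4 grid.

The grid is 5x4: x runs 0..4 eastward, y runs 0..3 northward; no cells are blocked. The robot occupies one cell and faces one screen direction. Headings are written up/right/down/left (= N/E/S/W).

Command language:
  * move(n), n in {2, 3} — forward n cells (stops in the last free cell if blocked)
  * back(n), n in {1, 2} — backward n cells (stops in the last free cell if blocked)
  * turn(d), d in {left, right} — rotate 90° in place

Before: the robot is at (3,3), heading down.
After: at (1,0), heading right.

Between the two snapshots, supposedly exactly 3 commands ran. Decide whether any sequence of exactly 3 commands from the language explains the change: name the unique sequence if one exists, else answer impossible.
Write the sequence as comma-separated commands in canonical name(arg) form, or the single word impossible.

move(3), turn(left), back(2)

key: order matters: swapping move(3) and back(2) lands elsewhere
from: at (3,3), heading down
step 1 (move(3)): at (3,0), heading down
step 2 (turn(left)): at (3,0), heading right
step 3 (back(2)): at (1,0), heading right
all 216 alternatives checked — unique.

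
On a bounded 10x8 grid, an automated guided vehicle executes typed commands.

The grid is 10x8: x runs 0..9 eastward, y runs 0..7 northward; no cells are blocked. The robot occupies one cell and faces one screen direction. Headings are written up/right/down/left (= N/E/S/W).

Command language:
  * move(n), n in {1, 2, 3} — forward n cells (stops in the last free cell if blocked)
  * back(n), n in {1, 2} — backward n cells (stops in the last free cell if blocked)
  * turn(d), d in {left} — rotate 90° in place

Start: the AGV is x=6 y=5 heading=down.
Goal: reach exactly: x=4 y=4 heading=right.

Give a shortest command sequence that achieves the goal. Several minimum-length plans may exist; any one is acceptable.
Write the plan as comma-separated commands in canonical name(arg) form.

start: x=6 y=5 heading=down
1. move(1) → x=6 y=4 heading=down
2. turn(left) → x=6 y=4 heading=right
3. back(2) → x=4 y=4 heading=right
minimal: 3 command(s), checked below 3.

move(1), turn(left), back(2)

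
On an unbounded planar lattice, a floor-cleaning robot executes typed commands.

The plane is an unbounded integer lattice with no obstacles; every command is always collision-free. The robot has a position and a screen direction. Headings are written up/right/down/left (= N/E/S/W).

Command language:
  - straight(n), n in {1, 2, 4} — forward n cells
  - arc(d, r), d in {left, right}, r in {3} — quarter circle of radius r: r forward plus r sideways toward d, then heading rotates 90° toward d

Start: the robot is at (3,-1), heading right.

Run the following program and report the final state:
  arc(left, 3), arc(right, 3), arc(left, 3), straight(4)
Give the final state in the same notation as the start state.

from: at (3,-1), heading right
1. arc(left, 3) → at (6,2), heading up
2. arc(right, 3) → at (9,5), heading right
3. arc(left, 3) → at (12,8), heading up
4. straight(4) → at (12,12), heading up

at (12,12), heading up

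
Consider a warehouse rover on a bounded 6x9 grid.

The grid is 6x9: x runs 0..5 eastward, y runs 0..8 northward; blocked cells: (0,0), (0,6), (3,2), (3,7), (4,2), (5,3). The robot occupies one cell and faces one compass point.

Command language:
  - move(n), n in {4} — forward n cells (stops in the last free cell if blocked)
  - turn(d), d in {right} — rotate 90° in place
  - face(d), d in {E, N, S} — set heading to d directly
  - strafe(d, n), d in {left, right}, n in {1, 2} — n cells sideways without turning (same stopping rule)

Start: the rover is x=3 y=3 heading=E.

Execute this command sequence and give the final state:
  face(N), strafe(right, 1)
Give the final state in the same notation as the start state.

begin: x=3 y=3 heading=E
[1] after face(N): x=3 y=3 heading=N
[2] after strafe(right, 1): x=4 y=3 heading=N

x=4 y=3 heading=N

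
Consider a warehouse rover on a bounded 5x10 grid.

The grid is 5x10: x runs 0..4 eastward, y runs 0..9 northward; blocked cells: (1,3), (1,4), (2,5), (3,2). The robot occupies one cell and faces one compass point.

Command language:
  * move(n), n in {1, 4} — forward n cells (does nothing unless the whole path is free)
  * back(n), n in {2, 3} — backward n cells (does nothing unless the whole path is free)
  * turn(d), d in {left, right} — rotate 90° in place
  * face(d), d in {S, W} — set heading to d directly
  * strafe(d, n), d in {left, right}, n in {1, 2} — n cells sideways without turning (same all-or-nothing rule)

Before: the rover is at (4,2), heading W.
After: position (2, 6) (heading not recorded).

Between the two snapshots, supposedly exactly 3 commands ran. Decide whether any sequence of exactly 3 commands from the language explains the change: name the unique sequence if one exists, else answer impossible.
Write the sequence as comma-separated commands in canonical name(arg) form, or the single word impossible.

key: order matters: swapping turn(right) and strafe(left, 2) lands elsewhere
start: at (4,2), heading W
[1] after turn(right): at (4,2), heading N
[2] after move(4): at (4,6), heading N
[3] after strafe(left, 2): at (2,6), heading N
uniquely the one of 1728 3-step routes that fits.

turn(right), move(4), strafe(left, 2)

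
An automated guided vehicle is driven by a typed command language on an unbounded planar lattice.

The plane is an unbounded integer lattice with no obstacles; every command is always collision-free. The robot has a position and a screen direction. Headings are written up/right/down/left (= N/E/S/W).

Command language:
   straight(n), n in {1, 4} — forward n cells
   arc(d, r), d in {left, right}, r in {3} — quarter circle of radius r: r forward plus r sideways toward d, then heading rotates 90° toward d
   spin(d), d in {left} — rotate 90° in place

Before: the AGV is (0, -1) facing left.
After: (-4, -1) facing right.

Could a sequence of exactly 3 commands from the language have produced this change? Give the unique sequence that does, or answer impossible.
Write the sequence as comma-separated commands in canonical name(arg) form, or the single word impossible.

straight(4), spin(left), spin(left)

key: position moved to (-4,-1) AND the heading swung to E — translation plus rotation needed
t0: (0, -1) facing left
1. straight(4) → (-4, -1) facing left
2. spin(left) → (-4, -1) facing down
3. spin(left) → (-4, -1) facing right
no other 3-command option fits: unique.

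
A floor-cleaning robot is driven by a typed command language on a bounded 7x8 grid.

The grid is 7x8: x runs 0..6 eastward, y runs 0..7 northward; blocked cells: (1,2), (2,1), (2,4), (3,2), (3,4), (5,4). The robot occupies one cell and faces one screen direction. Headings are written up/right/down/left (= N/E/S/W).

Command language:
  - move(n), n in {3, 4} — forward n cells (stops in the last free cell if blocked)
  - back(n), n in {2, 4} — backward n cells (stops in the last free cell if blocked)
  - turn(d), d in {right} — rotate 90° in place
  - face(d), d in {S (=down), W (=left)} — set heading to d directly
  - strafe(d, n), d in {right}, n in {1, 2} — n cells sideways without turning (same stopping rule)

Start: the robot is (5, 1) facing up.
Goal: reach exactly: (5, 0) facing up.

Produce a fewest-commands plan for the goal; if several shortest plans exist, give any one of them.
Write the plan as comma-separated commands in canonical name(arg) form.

initial: (5, 1) facing up
t=1 back(2) ⇒ (5, 0) facing up
nothing shorter than 1 reaches the goal.

back(2)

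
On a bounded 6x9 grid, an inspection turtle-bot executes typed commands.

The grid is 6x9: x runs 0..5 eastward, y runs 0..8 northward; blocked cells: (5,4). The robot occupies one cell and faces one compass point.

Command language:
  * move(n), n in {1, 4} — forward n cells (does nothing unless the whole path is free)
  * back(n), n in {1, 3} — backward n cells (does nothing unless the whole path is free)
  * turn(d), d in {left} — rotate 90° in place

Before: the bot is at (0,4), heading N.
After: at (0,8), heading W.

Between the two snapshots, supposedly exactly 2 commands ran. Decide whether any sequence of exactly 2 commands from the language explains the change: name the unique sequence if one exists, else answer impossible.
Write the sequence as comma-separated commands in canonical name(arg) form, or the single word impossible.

key: order matters: swapping move(4) and turn(left) lands elsewhere
begin: at (0,4), heading N
[1] after move(4): at (0,8), heading N
[2] after turn(left): at (0,8), heading W
no rival 2-sequence matches.

move(4), turn(left)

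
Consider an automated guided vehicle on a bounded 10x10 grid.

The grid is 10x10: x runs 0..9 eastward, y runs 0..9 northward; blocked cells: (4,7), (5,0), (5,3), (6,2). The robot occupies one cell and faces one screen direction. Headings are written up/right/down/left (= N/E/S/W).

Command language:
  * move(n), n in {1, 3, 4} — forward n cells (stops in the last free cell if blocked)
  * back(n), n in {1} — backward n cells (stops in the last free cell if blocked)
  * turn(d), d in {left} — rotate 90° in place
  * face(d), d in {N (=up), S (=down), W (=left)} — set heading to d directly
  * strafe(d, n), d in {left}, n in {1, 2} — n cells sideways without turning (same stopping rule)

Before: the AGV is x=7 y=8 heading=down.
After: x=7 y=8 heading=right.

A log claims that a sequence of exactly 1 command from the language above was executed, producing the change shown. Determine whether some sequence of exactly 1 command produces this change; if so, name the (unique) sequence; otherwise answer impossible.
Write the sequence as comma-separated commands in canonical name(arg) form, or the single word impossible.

turn(left)

key: (7,8) unchanged — the single command moves nothing
initial: x=7 y=8 heading=down
step 1 (turn(left)): x=7 y=8 heading=right
uniquely the one of 10 1-step routes that fits.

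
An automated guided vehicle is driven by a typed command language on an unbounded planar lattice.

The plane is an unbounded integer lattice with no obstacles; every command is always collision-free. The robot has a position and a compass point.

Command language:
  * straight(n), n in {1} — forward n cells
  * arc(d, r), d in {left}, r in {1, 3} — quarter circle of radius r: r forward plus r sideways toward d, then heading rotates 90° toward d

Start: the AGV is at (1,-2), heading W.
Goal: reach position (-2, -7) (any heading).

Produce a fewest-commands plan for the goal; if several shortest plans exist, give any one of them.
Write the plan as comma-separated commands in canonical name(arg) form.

begin: at (1,-2), heading W
step 1 (arc(left, 3)): at (-2,-5), heading S
step 2 (straight(1)): at (-2,-6), heading S
step 3 (straight(1)): at (-2,-7), heading S
nothing shorter than 3 reaches the goal.

arc(left, 3), straight(1), straight(1)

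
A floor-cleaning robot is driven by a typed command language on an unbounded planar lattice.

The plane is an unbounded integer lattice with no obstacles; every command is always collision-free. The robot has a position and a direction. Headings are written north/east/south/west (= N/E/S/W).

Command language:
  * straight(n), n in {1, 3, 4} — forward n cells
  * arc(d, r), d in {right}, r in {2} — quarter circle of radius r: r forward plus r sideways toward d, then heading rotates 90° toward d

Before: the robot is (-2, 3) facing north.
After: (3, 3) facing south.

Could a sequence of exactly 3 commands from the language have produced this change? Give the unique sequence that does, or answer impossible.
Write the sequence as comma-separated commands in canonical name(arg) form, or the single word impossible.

arc(right, 2), straight(1), arc(right, 2)

key: position moved to (3,3) AND the heading swung to S — translation plus rotation needed
begin: (-2, 3) facing north
[1] after arc(right, 2): (0, 5) facing east
[2] after straight(1): (1, 5) facing east
[3] after arc(right, 2): (3, 3) facing south
no other 3-command option fits: unique.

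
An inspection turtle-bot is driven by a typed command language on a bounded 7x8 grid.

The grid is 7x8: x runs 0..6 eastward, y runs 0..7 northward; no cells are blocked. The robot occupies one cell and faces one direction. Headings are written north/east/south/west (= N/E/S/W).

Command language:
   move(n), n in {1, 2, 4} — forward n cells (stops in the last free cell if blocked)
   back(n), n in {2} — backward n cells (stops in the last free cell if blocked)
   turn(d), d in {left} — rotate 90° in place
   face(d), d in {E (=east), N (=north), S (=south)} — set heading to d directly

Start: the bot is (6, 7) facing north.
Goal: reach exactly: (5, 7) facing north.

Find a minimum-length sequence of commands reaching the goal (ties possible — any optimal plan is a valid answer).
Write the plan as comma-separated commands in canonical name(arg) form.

start: (6, 7) facing north
t=1 turn(left) ⇒ (6, 7) facing west
t=2 move(1) ⇒ (5, 7) facing west
t=3 face(N) ⇒ (5, 7) facing north
no 2-step plan works, so 3 is optimal.

turn(left), move(1), face(N)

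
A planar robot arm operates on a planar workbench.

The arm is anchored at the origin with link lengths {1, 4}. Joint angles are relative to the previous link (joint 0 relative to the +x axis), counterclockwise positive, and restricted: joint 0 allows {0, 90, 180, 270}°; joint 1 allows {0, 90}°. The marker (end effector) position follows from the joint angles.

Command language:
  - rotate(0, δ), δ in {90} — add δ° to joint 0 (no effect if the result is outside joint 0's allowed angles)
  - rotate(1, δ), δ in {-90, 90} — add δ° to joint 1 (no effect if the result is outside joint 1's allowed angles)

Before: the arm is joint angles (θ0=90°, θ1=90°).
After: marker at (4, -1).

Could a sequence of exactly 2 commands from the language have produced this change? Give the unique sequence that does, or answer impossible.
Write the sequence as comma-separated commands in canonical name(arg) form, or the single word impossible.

rotate(0, 90), rotate(0, 90)

begin: joint angles (θ0=90°, θ1=90°)
t=1 rotate(0, 90) ⇒ joint angles (θ0=180°, θ1=90°)
t=2 rotate(0, 90) ⇒ joint angles (θ0=270°, θ1=90°)
uniquely the one of 9 2-step routes that fits.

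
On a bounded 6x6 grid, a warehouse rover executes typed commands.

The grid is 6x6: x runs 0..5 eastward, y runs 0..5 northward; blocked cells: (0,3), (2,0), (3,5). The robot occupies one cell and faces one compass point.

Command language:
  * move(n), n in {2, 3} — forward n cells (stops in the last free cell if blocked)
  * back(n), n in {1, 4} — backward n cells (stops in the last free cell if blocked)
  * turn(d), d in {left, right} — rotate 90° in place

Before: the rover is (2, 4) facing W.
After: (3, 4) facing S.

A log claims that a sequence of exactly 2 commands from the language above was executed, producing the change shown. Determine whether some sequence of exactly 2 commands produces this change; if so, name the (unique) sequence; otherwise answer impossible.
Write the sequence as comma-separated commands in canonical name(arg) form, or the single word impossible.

key: running turn(left) before back(1) would end elsewhere — order is forced
begin: (2, 4) facing W
step 1 (back(1)): (3, 4) facing W
step 2 (turn(left)): (3, 4) facing S
no other 2-command option fits: unique.

back(1), turn(left)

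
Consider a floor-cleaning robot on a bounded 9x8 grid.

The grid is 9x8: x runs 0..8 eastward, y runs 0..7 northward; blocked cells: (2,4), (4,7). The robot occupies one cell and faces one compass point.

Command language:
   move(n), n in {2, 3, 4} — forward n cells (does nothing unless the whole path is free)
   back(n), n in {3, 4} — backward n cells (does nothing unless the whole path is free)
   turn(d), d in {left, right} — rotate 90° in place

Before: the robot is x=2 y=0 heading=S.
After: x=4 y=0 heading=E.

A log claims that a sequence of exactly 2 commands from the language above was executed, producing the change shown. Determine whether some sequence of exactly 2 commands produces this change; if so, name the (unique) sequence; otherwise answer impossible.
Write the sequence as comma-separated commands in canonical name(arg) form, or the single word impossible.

key: position moved to (4,0) AND the heading swung to E — translation plus rotation needed
initial: x=2 y=0 heading=S
[1] after turn(left): x=2 y=0 heading=E
[2] after move(2): x=4 y=0 heading=E
no rival 2-sequence matches.

turn(left), move(2)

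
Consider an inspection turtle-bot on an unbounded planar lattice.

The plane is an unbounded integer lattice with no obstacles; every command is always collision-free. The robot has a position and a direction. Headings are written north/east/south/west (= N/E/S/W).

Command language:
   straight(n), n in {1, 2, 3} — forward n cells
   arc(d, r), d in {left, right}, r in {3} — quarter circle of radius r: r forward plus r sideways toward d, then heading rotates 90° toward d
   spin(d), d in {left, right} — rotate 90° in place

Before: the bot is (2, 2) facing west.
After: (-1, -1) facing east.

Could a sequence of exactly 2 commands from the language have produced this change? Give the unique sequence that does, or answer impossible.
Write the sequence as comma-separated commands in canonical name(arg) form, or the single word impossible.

key: position moved to (-1,-1) AND the heading swung to E — translation plus rotation needed
begin: (2, 2) facing west
t=1 arc(left, 3) ⇒ (-1, -1) facing south
t=2 spin(left) ⇒ (-1, -1) facing east
uniquely the one of 49 2-step routes that fits.

arc(left, 3), spin(left)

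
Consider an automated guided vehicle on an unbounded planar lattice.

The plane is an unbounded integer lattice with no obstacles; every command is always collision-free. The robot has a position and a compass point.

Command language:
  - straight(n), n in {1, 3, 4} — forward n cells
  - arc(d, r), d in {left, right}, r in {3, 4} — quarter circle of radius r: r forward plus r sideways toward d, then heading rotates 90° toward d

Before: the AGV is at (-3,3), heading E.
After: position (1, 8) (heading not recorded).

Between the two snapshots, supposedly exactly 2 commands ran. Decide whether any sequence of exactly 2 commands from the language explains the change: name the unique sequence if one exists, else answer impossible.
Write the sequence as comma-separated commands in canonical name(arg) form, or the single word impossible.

key: order matters: swapping arc(left, 4) and straight(1) lands elsewhere
begin: at (-3,3), heading E
[1] after arc(left, 4): at (1,7), heading N
[2] after straight(1): at (1,8), heading N
no other 2-command option fits: unique.

arc(left, 4), straight(1)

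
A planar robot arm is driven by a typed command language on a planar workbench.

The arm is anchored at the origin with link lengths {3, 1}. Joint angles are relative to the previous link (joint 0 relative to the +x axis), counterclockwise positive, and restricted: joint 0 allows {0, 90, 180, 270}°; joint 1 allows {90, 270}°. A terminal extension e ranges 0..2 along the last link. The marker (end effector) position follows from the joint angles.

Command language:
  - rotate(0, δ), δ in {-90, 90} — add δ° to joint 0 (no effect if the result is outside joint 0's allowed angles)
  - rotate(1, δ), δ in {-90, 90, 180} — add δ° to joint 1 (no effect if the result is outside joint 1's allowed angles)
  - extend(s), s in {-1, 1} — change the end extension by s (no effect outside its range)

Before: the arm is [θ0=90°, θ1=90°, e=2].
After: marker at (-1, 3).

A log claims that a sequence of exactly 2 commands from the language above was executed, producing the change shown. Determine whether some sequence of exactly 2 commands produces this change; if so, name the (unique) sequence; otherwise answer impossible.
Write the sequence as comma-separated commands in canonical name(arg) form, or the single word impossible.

start: [θ0=90°, θ1=90°, e=2]
[1] after extend(-1): [θ0=90°, θ1=90°, e=1]
[2] after extend(-1): [θ0=90°, θ1=90°, e=0]
uniquely the one of 49 2-step routes that fits.

extend(-1), extend(-1)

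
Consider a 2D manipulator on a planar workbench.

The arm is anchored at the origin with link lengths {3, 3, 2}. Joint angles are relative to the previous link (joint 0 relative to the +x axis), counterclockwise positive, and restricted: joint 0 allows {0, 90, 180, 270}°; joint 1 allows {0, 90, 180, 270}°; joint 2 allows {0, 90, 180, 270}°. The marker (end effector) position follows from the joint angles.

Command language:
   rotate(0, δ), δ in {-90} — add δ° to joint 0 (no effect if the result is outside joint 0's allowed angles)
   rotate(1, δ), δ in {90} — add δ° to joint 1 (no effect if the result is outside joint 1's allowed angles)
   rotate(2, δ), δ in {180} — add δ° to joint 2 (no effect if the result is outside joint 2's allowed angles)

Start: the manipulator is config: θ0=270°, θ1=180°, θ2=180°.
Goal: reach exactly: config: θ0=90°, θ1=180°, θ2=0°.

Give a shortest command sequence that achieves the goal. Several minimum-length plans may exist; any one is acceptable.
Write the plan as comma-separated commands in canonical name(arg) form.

rotate(2, 180), rotate(0, -90), rotate(0, -90)

from: config: θ0=270°, θ1=180°, θ2=180°
t=1 rotate(2, 180) ⇒ config: θ0=270°, θ1=180°, θ2=0°
t=2 rotate(0, -90) ⇒ config: θ0=180°, θ1=180°, θ2=0°
t=3 rotate(0, -90) ⇒ config: θ0=90°, θ1=180°, θ2=0°
nothing shorter than 3 reaches the goal.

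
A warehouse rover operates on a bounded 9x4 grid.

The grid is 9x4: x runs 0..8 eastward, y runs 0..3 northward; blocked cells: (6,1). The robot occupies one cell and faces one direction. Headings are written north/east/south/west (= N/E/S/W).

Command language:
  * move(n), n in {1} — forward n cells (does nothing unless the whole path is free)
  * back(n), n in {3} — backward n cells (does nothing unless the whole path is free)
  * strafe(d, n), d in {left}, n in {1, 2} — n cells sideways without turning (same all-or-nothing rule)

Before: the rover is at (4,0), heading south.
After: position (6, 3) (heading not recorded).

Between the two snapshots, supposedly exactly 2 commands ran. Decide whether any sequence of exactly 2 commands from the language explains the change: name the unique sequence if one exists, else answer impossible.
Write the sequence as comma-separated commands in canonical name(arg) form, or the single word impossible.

back(3), strafe(left, 2)

key: order matters: swapping back(3) and strafe(left, 2) lands elsewhere
t0: at (4,0), heading south
t=1 back(3) ⇒ at (4,3), heading south
t=2 strafe(left, 2) ⇒ at (6,3), heading south
no rival 2-sequence matches.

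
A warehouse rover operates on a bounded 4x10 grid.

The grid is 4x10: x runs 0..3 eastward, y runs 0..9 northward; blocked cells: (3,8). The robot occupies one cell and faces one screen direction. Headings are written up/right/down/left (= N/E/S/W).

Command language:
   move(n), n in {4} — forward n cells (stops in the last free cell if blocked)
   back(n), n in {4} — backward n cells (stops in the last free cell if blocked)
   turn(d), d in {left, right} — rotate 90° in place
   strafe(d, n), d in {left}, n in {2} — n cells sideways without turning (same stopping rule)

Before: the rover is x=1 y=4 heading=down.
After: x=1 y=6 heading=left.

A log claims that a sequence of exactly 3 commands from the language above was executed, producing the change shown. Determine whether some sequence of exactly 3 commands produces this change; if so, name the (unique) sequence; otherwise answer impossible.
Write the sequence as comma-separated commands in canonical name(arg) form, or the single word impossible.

back(4), turn(right), strafe(left, 2)

key: cell and facing (now W) both changed — the 3 commands mix motion and turning
t0: x=1 y=4 heading=down
step 1 (back(4)): x=1 y=8 heading=down
step 2 (turn(right)): x=1 y=8 heading=left
step 3 (strafe(left, 2)): x=1 y=6 heading=left
all 125 alternatives checked — unique.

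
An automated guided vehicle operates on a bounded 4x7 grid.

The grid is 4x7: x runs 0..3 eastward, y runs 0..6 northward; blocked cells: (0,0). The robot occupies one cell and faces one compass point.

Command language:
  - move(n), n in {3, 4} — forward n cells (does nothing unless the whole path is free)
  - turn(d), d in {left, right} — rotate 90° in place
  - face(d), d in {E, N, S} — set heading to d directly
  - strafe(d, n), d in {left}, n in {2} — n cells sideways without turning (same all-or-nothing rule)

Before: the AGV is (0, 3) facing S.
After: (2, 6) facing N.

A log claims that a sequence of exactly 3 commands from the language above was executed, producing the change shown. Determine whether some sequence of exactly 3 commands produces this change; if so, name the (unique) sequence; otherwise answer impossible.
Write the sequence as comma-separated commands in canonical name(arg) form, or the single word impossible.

strafe(left, 2), face(N), move(3)

key: cell and facing (now N) both changed — the 3 commands mix motion and turning
from: (0, 3) facing S
[1] after strafe(left, 2): (2, 3) facing S
[2] after face(N): (2, 3) facing N
[3] after move(3): (2, 6) facing N
no other 3-command option fits: unique.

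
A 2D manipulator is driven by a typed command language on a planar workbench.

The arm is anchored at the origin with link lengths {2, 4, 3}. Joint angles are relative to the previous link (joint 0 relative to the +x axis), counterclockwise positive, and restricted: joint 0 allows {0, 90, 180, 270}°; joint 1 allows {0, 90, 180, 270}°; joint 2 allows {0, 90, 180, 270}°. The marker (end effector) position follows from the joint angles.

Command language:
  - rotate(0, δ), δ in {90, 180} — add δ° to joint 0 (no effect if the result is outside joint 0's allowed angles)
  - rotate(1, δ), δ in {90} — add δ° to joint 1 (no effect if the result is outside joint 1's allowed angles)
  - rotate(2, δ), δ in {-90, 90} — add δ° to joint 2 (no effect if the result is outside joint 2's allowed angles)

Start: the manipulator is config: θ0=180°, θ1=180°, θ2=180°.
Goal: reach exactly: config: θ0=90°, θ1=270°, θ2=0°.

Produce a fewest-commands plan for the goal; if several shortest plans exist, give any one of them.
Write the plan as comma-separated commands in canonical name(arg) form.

start: config: θ0=180°, θ1=180°, θ2=180°
[1] after rotate(1, 90): config: θ0=180°, θ1=270°, θ2=180°
[2] after rotate(2, -90): config: θ0=180°, θ1=270°, θ2=90°
[3] after rotate(2, -90): config: θ0=180°, θ1=270°, θ2=0°
[4] after rotate(0, 180): config: θ0=0°, θ1=270°, θ2=0°
[5] after rotate(0, 90): config: θ0=90°, θ1=270°, θ2=0°
shorter routes all fall short; 5 is best.

rotate(1, 90), rotate(2, -90), rotate(2, -90), rotate(0, 180), rotate(0, 90)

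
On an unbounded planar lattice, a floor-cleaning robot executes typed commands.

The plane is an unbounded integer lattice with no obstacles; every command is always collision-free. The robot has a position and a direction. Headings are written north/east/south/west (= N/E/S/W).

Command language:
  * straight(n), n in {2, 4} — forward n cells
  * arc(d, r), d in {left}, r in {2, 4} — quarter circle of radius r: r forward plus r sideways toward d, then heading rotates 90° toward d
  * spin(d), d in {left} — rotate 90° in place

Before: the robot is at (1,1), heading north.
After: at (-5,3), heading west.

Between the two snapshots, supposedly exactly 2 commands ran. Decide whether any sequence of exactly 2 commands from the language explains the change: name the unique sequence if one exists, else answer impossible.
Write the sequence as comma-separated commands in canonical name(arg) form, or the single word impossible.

key: cell and facing (now W) both changed — the 2 commands mix motion and turning
start: at (1,1), heading north
t=1 arc(left, 2) ⇒ at (-1,3), heading west
t=2 straight(4) ⇒ at (-5,3), heading west
all 25 alternatives checked — unique.

arc(left, 2), straight(4)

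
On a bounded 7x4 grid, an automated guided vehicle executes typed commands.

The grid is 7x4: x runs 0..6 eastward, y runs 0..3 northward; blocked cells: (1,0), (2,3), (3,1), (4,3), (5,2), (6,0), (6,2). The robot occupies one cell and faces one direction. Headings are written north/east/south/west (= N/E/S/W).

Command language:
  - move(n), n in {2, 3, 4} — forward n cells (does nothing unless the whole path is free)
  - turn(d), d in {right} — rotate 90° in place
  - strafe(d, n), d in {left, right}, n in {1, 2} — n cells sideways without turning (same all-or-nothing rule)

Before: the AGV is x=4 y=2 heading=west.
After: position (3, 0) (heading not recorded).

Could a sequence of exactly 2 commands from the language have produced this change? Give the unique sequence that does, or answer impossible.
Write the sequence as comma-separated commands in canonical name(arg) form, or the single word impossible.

impossible

all 64 sequences checked — none match.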